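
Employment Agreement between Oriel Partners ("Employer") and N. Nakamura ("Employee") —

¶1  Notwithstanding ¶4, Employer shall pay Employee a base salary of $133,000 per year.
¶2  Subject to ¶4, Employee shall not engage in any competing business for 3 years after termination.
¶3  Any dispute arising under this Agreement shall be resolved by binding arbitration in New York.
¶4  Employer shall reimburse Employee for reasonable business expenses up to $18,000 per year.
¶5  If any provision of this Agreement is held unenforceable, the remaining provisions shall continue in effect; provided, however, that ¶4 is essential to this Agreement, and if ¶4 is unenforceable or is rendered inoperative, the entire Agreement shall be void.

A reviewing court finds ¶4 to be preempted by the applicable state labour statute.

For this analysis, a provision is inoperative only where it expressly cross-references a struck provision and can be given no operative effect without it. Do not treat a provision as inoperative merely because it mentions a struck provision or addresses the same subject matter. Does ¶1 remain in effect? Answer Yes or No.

No

¶4 is struck. Nothing else in the Agreement is defined by reference to ¶4. ¶5 makes ¶4 an essential term, and ¶4 is the provision held invalid; under ¶5, the entire Agreement is therefore void. No provision of the Agreement survives. ¶1 is among the inoperative provisions, so the answer is no.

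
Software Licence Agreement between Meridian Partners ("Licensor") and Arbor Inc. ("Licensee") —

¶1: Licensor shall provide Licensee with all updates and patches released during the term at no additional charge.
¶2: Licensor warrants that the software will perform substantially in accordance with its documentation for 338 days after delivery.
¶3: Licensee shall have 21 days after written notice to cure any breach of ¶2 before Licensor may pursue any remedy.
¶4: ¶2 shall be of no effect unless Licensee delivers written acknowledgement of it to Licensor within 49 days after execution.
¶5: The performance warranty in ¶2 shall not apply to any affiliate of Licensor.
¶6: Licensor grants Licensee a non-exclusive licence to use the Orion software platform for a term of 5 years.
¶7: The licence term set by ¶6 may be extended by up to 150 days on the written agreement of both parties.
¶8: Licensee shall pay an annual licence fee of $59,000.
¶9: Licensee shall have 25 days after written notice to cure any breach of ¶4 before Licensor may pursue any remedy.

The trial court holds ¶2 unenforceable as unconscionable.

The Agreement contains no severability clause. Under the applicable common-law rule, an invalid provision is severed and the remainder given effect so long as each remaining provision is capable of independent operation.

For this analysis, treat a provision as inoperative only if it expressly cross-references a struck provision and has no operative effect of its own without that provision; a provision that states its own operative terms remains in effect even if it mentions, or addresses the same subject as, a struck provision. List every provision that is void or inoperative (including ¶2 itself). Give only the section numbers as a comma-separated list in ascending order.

2, 3, 4, 5, 9

¶2 is struck. ¶3 has no operative effect of its own apart from ¶2 and is therefore inoperative. ¶4 merely fixes the acknowledgement condition for ¶2; with ¶2 gone it has nothing to operate on and falls away. ¶5 does nothing except set the carve-out from the performance warranty by reference to ¶2; with ¶2 gone it has no independent effect and is inoperative. The only function of ¶9 is the cure period for breach of ¶4, so it cannot stand once ¶4 is removed. With no severability clause, the stated default rule severs what cannot stand and enforces each remaining provision that can operate on its own. ¶1, ¶6, ¶7, and ¶8 remain in effect.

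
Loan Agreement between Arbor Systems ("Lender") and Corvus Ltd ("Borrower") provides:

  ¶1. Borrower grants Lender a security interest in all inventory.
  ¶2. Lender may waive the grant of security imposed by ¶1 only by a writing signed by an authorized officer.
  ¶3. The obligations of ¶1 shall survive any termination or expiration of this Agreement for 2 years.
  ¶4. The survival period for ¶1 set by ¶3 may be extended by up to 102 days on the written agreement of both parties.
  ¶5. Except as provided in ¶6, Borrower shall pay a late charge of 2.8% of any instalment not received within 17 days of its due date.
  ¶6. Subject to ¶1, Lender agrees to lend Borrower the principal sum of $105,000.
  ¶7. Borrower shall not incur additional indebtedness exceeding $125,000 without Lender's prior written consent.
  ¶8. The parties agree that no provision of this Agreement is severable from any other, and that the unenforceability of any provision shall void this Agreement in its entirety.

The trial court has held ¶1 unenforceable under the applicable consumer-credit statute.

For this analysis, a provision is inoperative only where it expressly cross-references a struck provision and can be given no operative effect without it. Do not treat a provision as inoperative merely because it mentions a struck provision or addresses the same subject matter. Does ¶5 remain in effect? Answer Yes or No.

¶1 is struck. ¶2 merely fixes the waiver condition for ¶1; with ¶1 gone it has nothing to operate on and falls away. The only function of ¶3 is the survival period for ¶1, so it cannot stand once ¶1 is removed. ¶4 does nothing except set the extension of the survival period for ¶1 by reference to ¶3; with ¶3 gone it has no independent effect and is inoperative. ¶8 provides that the Agreement is not severable, so the invalidity of any one provision voids the entire Agreement. No provision of the Agreement survives. ¶5 is among the inoperative provisions, so the answer is no.

No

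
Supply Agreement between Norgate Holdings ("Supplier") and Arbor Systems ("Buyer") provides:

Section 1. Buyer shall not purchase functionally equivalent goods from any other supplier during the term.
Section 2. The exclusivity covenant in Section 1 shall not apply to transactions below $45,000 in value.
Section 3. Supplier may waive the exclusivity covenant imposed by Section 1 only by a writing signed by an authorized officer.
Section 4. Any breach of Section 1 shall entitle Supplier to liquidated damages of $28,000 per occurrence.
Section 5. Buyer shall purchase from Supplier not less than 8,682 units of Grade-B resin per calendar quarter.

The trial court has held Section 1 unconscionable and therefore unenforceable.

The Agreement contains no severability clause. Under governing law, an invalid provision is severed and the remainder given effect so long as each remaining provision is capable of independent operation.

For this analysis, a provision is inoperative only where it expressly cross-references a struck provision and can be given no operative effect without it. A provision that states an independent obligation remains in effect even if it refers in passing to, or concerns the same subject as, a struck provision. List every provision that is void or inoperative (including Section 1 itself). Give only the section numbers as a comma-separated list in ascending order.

1, 2, 3, 4

Section 1 is struck. The whole of Section 2 is the carve-out from the exclusivity covenant, defined by reference to Section 1, so Section 2 cannot stand once Section 1 is removed. Section 3 has no operative effect of its own apart from Section 1 and is therefore inoperative. Section 4 does nothing except set the liquidated-damages amount by reference to Section 1; with Section 1 gone it has no independent effect and is inoperative. Under the stated default rule, only provisions that cannot operate independently fall away; the rest are enforced. Only Section 5 remains in effect.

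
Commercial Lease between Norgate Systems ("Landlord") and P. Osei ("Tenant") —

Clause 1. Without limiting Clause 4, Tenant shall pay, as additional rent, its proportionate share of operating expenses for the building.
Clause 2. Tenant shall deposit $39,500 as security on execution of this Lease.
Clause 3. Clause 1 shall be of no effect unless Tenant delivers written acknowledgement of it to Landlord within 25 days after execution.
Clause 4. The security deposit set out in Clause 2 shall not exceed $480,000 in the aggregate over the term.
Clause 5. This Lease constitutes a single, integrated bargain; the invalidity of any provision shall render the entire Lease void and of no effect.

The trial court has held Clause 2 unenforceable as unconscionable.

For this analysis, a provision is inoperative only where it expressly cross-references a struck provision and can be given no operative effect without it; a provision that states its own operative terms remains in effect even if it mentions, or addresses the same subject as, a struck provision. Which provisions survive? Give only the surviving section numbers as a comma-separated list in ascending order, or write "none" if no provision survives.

Clause 2 is struck. Clause 4 does nothing except set the aggregate cap on the security deposit by reference to Clause 2; with Clause 2 gone it has no independent effect and is inoperative. Clause 5 provides that the Lease is not severable, so the invalidity of any one provision voids the entire Lease. No provision of the Lease survives.

none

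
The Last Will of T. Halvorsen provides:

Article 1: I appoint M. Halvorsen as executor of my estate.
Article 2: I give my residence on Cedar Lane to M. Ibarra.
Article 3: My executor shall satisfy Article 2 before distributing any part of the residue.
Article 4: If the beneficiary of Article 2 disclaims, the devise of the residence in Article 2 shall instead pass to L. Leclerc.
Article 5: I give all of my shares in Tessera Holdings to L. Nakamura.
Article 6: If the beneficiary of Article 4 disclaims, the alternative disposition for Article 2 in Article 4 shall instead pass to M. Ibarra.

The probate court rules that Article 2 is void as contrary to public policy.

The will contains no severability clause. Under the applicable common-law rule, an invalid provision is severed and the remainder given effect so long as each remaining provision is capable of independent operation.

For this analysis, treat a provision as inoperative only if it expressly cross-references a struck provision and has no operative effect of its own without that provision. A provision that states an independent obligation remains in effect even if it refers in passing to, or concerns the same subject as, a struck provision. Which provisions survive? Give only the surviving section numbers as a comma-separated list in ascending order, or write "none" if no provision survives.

1, 5

Article 2 is struck. Article 3 has no operative effect of its own apart from Article 2 and is therefore inoperative. Article 4 has no operative effect of its own apart from Article 2 and is therefore inoperative. Article 6 has no operative effect of its own apart from Article 4 and is therefore inoperative. With no severability clause, the stated default rule severs what cannot stand and enforces each remaining provision that can operate on its own. Article 1 and Article 5 remain in effect.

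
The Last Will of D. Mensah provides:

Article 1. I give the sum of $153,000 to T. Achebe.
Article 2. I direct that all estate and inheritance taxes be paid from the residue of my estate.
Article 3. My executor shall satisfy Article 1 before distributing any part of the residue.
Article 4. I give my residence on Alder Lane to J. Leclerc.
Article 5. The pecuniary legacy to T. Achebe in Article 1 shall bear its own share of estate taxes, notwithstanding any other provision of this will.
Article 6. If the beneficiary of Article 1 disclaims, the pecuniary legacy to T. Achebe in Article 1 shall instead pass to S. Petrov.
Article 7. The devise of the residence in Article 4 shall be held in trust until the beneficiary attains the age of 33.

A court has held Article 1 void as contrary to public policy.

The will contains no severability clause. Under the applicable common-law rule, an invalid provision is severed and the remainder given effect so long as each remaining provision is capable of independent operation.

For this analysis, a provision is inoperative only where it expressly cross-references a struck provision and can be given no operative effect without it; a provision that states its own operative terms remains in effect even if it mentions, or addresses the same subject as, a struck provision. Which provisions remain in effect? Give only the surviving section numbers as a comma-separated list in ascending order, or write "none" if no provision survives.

2, 4, 7

Article 1 is struck. Article 3 has no operative effect of its own apart from Article 1 and is therefore inoperative. Article 5 has no operative effect of its own apart from Article 1 and is therefore inoperative. Article 6 has no operative effect of its own apart from Article 1 and is therefore inoperative. Under the stated default rule, only provisions that cannot operate independently fall away; the rest are enforced. The provisions still in force are Article 2, Article 4, and Article 7.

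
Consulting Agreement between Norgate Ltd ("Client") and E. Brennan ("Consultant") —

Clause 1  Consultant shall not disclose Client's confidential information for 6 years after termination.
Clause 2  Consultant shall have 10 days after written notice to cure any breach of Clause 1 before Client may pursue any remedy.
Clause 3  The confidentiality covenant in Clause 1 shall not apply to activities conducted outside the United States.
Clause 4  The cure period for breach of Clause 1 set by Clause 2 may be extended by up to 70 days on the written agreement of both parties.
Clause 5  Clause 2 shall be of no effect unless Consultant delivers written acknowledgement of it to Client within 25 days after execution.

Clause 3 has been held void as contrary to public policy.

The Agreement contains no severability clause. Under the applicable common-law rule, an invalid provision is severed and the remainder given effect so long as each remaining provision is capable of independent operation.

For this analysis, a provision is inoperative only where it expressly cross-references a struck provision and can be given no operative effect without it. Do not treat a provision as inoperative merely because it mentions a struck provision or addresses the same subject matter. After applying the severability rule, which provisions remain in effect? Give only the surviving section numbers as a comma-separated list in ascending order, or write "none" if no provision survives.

1, 2, 4, 5

Clause 3 is struck. No other provision's operative terms depend on Clause 3. With no severability clause, the stated default rule severs what cannot stand and enforces each remaining provision that can operate on its own. Clause 1, Clause 2, Clause 4, and Clause 5 remain in effect.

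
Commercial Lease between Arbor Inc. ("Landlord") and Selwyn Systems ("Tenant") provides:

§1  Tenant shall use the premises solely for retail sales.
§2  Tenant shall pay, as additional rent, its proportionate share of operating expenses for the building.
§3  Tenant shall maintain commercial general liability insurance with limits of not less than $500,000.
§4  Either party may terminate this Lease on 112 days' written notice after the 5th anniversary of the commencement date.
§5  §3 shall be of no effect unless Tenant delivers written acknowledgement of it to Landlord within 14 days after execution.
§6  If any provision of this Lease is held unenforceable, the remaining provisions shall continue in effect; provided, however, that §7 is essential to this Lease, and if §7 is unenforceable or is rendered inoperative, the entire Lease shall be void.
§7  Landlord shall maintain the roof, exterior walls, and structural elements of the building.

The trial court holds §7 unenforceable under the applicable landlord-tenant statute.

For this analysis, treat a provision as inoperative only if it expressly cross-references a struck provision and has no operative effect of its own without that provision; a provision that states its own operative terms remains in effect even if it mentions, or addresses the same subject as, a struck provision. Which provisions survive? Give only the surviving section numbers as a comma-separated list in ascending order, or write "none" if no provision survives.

none

§7 is struck. Nothing else in the Lease is defined by reference to §7. §6 makes §7 an essential term, and §7 is the provision held invalid; under §6, the entire Lease is therefore void. No provision of the Lease survives.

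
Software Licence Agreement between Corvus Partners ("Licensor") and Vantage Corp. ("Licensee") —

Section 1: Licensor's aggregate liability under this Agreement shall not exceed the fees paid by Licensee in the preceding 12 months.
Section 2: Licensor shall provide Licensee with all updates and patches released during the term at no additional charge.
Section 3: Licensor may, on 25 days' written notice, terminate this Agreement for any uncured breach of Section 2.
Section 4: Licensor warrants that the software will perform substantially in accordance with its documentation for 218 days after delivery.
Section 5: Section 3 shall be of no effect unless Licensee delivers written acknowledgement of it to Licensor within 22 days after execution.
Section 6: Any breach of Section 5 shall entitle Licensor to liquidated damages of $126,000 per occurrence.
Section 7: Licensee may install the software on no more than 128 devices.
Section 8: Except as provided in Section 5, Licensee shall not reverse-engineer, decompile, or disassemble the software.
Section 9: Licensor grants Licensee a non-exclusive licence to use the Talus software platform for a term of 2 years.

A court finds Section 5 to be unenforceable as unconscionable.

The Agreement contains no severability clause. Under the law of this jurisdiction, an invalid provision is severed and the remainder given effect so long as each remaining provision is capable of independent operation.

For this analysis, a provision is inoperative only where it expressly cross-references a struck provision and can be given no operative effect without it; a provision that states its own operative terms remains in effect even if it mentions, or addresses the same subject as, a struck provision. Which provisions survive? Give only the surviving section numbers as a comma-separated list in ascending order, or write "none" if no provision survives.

Section 5 is struck. Section 6 operates only by reference to Section 5, so it falls with Section 5. Although Section 8 refers to Section 5, its operative terms do not depend on Section 5, so it remains in effect. With no severability clause, the stated default rule severs what cannot stand and enforces each remaining provision that can operate on its own. Section 1, Section 2, Section 3, Section 4, Section 7, Section 8, and Section 9 remain in effect.

1, 2, 3, 4, 7, 8, 9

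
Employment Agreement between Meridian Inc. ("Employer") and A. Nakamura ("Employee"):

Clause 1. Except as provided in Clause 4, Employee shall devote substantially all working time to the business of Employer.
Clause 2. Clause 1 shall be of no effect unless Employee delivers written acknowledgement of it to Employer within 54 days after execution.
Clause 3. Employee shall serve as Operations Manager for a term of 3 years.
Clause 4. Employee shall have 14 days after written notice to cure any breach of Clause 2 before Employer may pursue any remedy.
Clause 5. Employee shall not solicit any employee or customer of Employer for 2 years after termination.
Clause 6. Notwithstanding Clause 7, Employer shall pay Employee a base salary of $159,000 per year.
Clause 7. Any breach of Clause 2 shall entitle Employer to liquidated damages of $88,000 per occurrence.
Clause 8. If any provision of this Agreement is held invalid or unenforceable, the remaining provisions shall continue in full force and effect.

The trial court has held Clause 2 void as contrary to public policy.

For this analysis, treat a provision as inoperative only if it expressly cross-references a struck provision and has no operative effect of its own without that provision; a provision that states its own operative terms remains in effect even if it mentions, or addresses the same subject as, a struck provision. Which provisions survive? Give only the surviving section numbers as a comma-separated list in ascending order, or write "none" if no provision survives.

1, 3, 5, 6, 8

Clause 2 is struck. Clause 4 merely fixes the cure period for breach of Clause 2; with Clause 2 gone it has nothing to operate on and falls away. Clause 7 has no operative effect of its own apart from Clause 2 and is therefore inoperative. Although Clause 6 refers to Clause 7, its operative terms do not depend on Clause 7, so it remains in effect. Clause 1 mentions Clause 4 but its own obligation stands independently of Clause 4, so Clause 1 is not affected. Under the severability clause in Clause 8, the remaining provisions continue in force. Clause 1, Clause 3, Clause 5, Clause 6, and Clause 8 remain in effect.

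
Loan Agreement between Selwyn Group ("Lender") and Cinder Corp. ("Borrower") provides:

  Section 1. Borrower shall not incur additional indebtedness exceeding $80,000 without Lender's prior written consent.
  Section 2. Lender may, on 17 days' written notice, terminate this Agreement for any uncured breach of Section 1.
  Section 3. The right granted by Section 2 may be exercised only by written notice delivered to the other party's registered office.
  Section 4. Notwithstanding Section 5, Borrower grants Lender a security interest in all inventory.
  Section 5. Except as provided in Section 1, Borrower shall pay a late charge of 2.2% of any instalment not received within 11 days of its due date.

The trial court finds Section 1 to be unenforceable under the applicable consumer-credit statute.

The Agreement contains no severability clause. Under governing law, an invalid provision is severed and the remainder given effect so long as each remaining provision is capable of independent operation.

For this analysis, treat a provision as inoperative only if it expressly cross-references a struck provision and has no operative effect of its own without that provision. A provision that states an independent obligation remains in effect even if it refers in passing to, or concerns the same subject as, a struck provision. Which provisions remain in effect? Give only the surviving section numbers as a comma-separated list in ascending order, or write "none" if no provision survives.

Section 1 is struck. Section 2 has no operative effect of its own apart from Section 1 and is therefore inoperative. Section 3 merely fixes the notice requirement for Section 2; with Section 2 gone it has nothing to operate on and falls away. Section 5 mentions Section 1 but its own obligation stands independently of Section 1, so Section 5 is not affected. With no severability clause, the stated default rule severs what cannot stand and enforces each remaining provision that can operate on its own. The provisions still in force are Section 4 and Section 5.

4, 5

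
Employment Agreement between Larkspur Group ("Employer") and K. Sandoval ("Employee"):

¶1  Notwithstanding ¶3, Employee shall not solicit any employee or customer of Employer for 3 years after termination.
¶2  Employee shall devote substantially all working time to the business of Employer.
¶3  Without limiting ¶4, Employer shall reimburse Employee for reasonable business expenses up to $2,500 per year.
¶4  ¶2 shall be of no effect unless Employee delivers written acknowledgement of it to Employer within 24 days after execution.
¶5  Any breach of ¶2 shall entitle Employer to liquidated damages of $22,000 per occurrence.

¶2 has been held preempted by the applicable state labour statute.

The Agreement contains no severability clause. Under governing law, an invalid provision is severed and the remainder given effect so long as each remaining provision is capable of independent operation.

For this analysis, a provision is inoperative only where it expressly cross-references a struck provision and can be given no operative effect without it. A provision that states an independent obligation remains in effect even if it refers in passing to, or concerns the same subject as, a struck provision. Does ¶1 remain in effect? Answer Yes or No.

Yes

¶2 is struck. The only function of ¶4 is the acknowledgement condition for ¶2, so it cannot stand once ¶2 is removed. ¶5 does nothing except set the liquidated-damages amount by reference to ¶2; with ¶2 gone it has no independent effect and is inoperative. ¶3 mentions ¶4 but its own obligation stands independently of ¶4, so ¶3 is not affected. Under the stated default rule, only provisions that cannot operate independently fall away; the rest are enforced. The provisions still in force are ¶1 and ¶3. ¶1 is among the surviving provisions, so the answer is yes.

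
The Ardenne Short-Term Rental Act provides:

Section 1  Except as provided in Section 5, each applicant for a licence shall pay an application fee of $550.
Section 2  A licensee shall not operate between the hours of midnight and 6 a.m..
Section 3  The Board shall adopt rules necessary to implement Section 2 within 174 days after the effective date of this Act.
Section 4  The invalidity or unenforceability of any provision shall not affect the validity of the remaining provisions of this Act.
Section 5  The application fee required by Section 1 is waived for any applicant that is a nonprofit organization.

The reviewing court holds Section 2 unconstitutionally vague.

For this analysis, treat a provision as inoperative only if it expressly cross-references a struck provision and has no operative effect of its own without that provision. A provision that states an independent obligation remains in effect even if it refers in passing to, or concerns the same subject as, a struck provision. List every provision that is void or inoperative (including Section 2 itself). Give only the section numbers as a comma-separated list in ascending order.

Section 2 is struck. Section 3 merely fixes the rulemaking mandate for Section 2; with Section 2 gone it has nothing to operate on and falls away. Under the severability clause in Section 4, the remaining provisions continue in force. The provisions still in force are Section 1, Section 4, and Section 5.

2, 3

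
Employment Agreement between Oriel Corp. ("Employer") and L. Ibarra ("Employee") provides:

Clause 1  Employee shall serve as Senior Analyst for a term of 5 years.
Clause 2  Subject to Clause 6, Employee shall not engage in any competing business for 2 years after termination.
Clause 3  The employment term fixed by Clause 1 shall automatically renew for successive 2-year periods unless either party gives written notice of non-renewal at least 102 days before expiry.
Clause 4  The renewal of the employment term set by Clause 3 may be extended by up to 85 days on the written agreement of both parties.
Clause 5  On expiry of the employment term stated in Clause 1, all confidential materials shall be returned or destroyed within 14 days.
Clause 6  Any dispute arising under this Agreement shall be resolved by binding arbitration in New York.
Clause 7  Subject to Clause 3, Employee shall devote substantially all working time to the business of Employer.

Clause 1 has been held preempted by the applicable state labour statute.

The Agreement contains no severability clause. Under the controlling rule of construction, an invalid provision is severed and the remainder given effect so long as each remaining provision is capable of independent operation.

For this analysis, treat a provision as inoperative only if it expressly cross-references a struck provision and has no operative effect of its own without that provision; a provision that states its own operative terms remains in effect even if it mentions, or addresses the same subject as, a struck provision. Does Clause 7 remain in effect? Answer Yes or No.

Clause 1 is struck. The whole of Clause 3 is the renewal of the employment term, defined by reference to Clause 1, so Clause 3 cannot stand once Clause 1 is removed. Clause 5 operates only by reference to Clause 1, so it falls with Clause 1. The whole of Clause 4 is the extension of the renewal of the employment term, defined by reference to Clause 3, so Clause 4 cannot stand once Clause 3 is removed. Clause 7 mentions Clause 3 but its own obligation stands independently of Clause 3, so Clause 7 is not affected. With no severability clause, the stated default rule severs what cannot stand and enforces each remaining provision that can operate on its own. The provisions still in force are Clause 2, Clause 6, and Clause 7. Clause 7 is among the surviving provisions, so the answer is yes.

Yes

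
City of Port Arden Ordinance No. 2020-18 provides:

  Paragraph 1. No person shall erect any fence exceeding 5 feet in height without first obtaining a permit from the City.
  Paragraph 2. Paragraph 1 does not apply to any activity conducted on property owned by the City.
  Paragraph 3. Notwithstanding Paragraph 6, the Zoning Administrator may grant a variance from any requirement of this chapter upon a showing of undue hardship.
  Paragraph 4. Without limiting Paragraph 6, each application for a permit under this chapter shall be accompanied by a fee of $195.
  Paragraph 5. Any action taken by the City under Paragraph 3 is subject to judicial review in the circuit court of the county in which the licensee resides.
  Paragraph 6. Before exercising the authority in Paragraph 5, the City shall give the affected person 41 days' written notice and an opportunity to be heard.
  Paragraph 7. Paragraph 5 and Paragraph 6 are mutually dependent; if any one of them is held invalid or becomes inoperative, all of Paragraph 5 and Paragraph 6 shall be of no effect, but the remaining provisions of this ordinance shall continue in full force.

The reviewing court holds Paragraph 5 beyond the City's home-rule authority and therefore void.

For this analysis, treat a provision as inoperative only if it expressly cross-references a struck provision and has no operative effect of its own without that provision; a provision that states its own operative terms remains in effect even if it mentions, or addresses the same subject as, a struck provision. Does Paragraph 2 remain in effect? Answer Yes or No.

Yes

Paragraph 5 is struck. Paragraph 6 operates only by reference to Paragraph 5, so it falls with Paragraph 5. Paragraph 4 mentions Paragraph 6 but its own obligation stands independently of Paragraph 6, so Paragraph 4 is not affected. Paragraph 3 mentions Paragraph 6 but its own obligation stands independently of Paragraph 6, so Paragraph 3 is not affected. Paragraph 7 declares Paragraph 5 and Paragraph 6 mutually dependent; since one of them has fallen, all of them are of no effect. The remainder continues in force under Paragraph 7. Paragraph 1, Paragraph 2, Paragraph 3, Paragraph 4, and Paragraph 7 remain in effect. Paragraph 2 is among the surviving provisions, so the answer is yes.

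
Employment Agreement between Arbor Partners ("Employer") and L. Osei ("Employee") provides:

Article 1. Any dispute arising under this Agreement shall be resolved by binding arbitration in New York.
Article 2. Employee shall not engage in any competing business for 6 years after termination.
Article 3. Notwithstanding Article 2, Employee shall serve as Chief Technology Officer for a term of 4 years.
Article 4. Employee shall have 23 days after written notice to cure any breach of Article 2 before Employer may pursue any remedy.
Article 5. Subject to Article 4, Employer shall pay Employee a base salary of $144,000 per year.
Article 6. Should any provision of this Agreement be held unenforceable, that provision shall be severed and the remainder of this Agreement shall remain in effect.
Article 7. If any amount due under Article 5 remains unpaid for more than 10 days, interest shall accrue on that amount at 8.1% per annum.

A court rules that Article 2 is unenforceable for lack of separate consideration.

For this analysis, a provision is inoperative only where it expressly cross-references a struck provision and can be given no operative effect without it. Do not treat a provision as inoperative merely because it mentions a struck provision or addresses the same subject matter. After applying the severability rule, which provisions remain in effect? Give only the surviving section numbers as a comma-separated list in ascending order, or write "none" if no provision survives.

1, 3, 5, 6, 7

Article 2 is struck. The only function of Article 4 is the cure period for breach of Article 2, so it cannot stand once Article 2 is removed. Although Article 3 refers to Article 2, its operative terms do not depend on Article 2, so it remains in effect. Although Article 5 refers to Article 4, its operative terms do not depend on Article 4, so it remains in effect. Under the severability clause in Article 6, the remaining provisions continue in force. Article 1, Article 3, Article 5, Article 6, and Article 7 remain in effect.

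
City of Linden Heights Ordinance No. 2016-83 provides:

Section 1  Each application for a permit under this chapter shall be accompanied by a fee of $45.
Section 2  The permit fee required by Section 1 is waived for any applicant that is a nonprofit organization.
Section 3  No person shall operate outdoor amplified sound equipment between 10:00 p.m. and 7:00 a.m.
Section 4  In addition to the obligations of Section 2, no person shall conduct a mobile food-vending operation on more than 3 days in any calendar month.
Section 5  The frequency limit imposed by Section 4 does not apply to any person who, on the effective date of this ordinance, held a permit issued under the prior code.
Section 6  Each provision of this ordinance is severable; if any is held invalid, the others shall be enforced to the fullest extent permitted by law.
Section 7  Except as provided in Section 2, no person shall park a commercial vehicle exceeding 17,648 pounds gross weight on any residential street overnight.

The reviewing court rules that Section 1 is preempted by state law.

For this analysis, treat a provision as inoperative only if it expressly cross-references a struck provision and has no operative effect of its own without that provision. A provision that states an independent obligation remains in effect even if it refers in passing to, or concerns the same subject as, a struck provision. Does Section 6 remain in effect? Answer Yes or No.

Yes

Section 1 is struck. Section 2 does nothing except set the nonprofit waiver of the permit fee by reference to Section 1; with Section 1 gone it has no independent effect and is inoperative. Section 7 mentions Section 2 but its own obligation stands independently of Section 2, so Section 7 is not affected. Section 4 mentions Section 2 but its own obligation stands independently of Section 2, so Section 4 is not affected. Section 6 is a severability clause and preserves every provision that can still be given independent effect. That leaves Section 3, Section 4, Section 5, Section 6, and Section 7 in effect. Section 6 is among the surviving provisions, so the answer is yes.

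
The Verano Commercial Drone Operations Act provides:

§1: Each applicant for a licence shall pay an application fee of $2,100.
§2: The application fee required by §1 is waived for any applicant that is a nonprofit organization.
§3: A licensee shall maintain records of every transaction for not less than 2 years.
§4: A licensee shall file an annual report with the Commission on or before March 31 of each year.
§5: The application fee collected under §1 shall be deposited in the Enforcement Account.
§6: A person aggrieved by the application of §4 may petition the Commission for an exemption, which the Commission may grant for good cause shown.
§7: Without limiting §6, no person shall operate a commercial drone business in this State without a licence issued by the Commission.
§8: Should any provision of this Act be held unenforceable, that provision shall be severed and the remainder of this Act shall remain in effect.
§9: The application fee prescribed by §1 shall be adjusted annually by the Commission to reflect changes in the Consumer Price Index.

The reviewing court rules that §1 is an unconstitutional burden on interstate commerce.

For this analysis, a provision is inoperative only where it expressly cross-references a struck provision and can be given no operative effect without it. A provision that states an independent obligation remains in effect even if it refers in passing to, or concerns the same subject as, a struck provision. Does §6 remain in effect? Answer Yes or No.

Yes

§1 is struck. The whole of §2 is the nonprofit waiver of the application fee, defined by reference to §1, so §2 cannot stand once §1 is removed. The whole of §5 is the disposition of the application fee, defined by reference to §1, so §5 cannot stand once §1 is removed. The whole of §9 is the indexation of the application fee, defined by reference to §1, so §9 cannot stand once §1 is removed. §8 is a severability clause and preserves every provision that can still be given independent effect. The provisions still in force are §3, §4, §6, §7, and §8. §6 is among the surviving provisions, so the answer is yes.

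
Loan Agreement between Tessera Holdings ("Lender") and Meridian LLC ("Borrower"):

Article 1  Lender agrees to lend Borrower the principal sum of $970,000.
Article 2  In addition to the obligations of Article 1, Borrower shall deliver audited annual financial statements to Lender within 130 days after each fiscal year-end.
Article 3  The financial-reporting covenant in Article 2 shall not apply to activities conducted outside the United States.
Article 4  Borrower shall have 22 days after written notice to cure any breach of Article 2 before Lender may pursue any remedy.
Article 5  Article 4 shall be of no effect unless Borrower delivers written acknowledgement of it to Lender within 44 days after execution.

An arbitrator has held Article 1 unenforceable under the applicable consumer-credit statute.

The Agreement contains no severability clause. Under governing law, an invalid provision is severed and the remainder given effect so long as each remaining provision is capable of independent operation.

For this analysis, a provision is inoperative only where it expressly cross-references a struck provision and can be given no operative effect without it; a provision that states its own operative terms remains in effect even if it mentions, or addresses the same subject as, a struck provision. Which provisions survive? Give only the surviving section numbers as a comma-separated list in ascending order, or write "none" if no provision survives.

Article 1 is struck. Article 2 mentions Article 1 but its own obligation stands independently of Article 1, so Article 2 is not affected. No other provision's operative terms depend on Article 1. With no severability clause, the stated default rule severs what cannot stand and enforces each remaining provision that can operate on its own. Article 2, Article 3, Article 4, and Article 5 remain in effect.

2, 3, 4, 5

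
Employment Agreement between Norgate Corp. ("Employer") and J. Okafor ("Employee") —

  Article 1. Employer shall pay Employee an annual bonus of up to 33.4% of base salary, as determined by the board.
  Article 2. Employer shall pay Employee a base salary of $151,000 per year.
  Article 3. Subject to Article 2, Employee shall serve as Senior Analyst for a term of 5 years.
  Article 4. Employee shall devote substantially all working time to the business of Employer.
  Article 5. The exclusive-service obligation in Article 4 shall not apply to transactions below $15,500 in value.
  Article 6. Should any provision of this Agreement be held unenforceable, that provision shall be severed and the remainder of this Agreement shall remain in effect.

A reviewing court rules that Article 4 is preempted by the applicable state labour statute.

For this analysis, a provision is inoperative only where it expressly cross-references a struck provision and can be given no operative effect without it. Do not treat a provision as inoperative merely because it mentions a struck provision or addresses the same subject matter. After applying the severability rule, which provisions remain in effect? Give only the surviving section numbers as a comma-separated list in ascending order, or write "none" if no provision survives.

Article 4 is struck. Article 5 has no operative effect of its own apart from Article 4 and is therefore inoperative. Article 6 is a severability clause and preserves every provision that can still be given independent effect. That leaves Article 1, Article 2, Article 3, and Article 6 in effect.

1, 2, 3, 6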